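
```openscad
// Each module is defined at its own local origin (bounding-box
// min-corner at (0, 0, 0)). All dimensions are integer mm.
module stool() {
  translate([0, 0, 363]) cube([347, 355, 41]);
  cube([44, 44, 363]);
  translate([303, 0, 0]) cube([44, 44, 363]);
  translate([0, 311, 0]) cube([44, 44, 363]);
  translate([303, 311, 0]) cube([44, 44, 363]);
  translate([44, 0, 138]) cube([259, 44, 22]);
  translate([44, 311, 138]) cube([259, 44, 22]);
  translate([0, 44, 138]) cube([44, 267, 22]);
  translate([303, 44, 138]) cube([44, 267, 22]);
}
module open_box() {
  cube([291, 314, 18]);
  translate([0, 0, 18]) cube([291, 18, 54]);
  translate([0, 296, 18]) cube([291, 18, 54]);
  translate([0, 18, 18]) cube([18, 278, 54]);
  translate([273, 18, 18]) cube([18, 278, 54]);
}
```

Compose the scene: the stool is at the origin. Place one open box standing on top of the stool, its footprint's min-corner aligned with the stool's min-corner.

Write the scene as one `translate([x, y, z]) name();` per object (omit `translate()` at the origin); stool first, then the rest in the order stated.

stool();
translate([0, 0, 404]) open_box();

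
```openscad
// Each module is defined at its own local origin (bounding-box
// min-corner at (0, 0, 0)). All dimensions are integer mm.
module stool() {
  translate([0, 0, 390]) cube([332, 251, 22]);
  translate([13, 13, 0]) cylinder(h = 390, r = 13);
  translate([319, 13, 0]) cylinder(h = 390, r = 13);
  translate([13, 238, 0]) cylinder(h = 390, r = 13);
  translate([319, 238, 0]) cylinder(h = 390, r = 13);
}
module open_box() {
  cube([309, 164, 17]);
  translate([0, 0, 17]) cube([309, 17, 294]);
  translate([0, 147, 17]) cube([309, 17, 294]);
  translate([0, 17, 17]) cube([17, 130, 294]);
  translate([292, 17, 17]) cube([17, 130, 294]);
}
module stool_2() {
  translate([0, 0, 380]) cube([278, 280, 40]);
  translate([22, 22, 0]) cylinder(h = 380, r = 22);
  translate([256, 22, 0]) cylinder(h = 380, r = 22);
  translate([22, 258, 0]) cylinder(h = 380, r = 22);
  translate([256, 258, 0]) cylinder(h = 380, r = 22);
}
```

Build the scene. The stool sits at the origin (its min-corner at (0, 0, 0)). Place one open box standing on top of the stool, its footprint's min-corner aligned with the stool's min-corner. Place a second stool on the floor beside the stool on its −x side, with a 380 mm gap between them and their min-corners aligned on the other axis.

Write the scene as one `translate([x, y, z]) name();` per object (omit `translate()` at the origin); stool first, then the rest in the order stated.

stool();
translate([0, 0, 412]) open_box();
translate([-658, 0, 0]) stool_2();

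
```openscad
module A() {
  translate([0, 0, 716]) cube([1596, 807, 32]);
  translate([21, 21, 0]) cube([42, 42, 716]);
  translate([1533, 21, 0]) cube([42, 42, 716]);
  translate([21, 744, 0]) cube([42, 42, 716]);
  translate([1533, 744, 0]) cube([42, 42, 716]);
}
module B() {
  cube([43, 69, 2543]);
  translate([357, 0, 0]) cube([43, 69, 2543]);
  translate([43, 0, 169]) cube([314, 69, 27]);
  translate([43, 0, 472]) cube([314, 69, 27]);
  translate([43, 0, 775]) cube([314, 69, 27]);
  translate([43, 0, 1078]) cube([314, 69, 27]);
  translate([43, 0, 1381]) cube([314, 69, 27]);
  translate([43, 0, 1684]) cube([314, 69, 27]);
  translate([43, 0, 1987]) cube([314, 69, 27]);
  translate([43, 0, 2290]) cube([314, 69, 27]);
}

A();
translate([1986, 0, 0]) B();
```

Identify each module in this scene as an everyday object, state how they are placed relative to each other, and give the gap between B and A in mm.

The ladder's nearest face is 390 mm from the table's +x face.

A is a table. B is a ladder. The ladder is on the floor beside the table on its +x side. The gap between the ladder and the table is 390 mm.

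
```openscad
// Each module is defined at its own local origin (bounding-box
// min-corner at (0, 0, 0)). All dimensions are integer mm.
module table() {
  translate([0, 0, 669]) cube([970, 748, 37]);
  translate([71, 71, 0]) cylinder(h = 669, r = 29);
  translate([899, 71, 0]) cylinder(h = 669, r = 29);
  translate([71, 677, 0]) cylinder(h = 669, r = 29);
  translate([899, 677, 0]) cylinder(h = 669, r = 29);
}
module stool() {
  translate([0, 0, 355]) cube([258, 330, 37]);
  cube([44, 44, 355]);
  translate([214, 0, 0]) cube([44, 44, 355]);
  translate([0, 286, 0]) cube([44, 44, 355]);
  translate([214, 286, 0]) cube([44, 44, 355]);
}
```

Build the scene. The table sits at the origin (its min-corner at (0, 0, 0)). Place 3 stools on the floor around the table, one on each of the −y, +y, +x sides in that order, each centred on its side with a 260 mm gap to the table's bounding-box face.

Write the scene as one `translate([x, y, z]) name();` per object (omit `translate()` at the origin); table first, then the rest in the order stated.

table();
translate([356, -590, 0]) stool();
translate([356, 1008, 0]) stool();
translate([1230, 209, 0]) stool();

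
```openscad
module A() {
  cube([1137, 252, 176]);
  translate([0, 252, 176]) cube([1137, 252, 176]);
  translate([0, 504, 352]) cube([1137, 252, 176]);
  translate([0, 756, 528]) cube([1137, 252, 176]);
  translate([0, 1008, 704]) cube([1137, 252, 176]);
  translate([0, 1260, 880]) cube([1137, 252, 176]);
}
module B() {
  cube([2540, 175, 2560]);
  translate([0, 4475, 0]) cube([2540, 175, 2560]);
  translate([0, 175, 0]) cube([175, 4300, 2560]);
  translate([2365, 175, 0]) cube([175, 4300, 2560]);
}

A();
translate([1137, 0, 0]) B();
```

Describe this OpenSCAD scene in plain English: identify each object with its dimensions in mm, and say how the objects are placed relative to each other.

A is a run of 6 identical solid stair steps. Each tread is 1137×252 mm and each step block is 176 mm high. Step 1 rests on the floor; step k is offset from step 1 by (k−1)×252 mm in y and (k−1)×176 mm in z.

B is a box-shaped house frame (walls only): outside footprint 2540×4650 mm, wall height 2560 mm, wall thickness 175 mm. The two y-facing walls run the full x-width; the two x-facing walls fit between the inner faces of the y-facing walls.

The house frame is against the staircase's +x side, with their −y faces flush.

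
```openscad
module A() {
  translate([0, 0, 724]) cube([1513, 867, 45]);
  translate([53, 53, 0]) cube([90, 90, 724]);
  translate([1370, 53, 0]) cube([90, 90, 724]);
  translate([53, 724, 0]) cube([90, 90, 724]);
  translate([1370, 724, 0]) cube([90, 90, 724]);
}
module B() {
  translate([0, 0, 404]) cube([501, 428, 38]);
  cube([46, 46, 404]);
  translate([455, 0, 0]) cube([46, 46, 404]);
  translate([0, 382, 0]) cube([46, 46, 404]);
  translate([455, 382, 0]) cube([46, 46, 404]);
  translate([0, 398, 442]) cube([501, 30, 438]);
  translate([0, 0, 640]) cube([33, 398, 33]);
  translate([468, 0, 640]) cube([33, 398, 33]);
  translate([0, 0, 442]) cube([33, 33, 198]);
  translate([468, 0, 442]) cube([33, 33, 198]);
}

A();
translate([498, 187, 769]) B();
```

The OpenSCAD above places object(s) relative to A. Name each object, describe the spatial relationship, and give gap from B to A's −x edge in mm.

A is a table. B is a chair. The chair is on top of the table. The gap from the chair to the table's −x edge is 498 mm.

The chair's min-x is at 498; the table's min-x is 0; gap = 498 mm.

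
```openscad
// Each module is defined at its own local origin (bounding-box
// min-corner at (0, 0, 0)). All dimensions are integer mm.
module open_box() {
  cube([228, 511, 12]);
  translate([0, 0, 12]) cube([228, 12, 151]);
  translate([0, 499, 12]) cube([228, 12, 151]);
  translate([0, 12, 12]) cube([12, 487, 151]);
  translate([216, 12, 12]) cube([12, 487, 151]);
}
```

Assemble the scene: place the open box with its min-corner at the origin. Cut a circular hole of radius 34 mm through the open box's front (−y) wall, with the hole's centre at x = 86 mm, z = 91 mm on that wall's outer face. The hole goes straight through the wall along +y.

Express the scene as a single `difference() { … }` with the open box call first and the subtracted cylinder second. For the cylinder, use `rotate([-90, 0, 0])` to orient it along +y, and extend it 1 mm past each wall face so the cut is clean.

difference() {
  open_box();
  translate([86, -1, 91]) rotate([-90, 0, 0]) cylinder(h = 14, r = 34);
}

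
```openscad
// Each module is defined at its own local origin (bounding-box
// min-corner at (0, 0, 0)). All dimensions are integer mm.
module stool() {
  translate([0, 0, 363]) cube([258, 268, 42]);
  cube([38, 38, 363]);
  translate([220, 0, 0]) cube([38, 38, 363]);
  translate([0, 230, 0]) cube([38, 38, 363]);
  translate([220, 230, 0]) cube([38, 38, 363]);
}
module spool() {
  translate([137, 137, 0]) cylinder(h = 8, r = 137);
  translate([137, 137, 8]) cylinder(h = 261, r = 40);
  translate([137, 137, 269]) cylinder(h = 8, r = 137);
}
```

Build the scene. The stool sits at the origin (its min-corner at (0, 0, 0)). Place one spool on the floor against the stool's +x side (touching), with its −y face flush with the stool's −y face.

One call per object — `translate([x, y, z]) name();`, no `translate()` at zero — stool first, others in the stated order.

stool();
translate([258, 0, 0]) spool();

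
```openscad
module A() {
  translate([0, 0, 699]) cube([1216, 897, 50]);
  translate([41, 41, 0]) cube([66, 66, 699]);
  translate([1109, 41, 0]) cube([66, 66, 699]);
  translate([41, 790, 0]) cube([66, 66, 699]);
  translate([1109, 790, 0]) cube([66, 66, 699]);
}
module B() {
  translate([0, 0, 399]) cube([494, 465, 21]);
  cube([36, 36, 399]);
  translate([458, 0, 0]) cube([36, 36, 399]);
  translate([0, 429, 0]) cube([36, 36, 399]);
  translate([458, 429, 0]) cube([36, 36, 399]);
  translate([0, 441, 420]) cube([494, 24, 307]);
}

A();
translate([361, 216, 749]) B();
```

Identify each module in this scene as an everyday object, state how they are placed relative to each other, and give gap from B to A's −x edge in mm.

A is a table. B is a chair. The chair is on top of the table, centred. The gap from the chair to the table's −x edge is 361 mm.

The chair's min-x is at 361; the table's min-x is 0; gap = 361 mm.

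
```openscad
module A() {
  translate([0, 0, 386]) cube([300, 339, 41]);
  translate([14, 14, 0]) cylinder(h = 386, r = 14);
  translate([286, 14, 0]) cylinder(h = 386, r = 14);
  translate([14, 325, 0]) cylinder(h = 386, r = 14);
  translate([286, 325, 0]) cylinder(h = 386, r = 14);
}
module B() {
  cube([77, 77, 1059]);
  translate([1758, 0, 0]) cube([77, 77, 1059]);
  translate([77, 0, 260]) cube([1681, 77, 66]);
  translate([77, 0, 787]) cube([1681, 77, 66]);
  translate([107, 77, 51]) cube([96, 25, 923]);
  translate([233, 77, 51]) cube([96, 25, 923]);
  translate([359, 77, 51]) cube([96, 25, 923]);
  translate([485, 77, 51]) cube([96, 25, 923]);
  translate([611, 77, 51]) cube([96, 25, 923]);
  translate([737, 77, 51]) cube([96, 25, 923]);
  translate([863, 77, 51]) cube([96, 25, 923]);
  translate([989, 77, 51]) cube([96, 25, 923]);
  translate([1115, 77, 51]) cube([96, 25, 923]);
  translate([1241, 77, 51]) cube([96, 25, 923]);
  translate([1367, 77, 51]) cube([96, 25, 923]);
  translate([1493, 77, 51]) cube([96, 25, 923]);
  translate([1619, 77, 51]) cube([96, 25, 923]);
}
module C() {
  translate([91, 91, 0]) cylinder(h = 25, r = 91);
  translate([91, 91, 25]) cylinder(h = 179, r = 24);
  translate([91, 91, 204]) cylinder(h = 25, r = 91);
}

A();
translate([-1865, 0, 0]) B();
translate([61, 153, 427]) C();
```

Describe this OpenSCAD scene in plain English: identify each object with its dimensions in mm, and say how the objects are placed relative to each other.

A is a four-legged stool. The seat is 300×339 mm, 41 mm thick, top at z = 427 mm. It stands on four round legs, each 28 mm in diameter, from z = 0 to the seat underside, each leg's axis is inset half a diameter from the nearest pair of seat edges (so the leg's bounding box is flush with the corner).

B is a fence section. Two 77×77 mm posts, 1059 mm tall, stand on the floor with a clear span of 1681 mm between their inner faces. Two horizontal rails of 77×66 mm section span the gap between the posts with their undersides at z = 260 mm and z = 787 mm, flush with the posts' −y face. 13 pickets, each 96 mm wide, 25 mm thick and 923 mm tall, are fixed to the +y face of the rails with their bottoms at z = 51 mm, evenly spaced across the span with equal gaps (rounded down to the nearest mm) at the −x end and between each pair — any rounding remainder accumulates at the +x end.

C is a spool: two coaxial disc flanges of radius 91 mm and thickness 25 mm, joined by a core cylinder of radius 24 mm and height 179 mm. The lower flange rests on z = 0 and the three cylinders share a vertical axis.

The fence section is on the floor beside the stool on its −x side. The spool is on top of the stool.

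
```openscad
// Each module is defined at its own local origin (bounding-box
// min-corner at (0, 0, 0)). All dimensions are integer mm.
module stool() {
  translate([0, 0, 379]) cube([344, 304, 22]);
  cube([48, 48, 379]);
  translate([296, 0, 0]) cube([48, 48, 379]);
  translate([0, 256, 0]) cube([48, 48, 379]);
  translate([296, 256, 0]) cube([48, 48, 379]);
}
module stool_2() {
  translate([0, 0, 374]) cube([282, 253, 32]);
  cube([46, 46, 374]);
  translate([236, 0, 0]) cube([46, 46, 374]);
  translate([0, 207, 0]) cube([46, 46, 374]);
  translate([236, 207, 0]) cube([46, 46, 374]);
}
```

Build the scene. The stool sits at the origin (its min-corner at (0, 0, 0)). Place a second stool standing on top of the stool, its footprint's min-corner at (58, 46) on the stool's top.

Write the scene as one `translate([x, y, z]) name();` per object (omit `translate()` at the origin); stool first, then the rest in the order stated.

stool();
translate([58, 46, 401]) stool_2();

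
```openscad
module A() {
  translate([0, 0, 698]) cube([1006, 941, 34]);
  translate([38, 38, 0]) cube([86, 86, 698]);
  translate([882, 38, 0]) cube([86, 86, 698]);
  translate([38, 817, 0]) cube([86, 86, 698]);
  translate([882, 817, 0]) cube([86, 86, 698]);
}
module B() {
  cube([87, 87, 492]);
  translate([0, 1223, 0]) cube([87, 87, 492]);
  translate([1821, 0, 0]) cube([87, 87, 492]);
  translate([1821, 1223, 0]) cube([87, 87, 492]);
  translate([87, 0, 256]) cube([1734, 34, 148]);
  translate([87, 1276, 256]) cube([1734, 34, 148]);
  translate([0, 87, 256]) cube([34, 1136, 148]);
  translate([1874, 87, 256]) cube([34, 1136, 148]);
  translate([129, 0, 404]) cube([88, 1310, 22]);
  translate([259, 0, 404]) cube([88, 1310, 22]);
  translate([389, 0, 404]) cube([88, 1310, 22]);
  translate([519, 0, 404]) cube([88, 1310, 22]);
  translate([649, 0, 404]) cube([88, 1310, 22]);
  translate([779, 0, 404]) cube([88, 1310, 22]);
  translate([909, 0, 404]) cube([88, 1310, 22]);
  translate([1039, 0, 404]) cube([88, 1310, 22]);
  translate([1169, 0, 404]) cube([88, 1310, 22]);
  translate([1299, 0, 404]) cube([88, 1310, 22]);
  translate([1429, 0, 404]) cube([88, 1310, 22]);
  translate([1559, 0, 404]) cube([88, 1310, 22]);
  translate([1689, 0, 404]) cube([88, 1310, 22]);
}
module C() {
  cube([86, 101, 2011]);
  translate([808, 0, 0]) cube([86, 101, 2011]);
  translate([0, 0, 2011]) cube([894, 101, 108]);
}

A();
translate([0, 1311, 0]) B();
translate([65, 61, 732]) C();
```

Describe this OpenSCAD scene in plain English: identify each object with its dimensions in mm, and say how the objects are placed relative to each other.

A is a table: top 1006 mm (x) × 941 mm (y), 34 mm thick, upper face at z = 732 mm, on four 86×86 mm square legs, each inset 38 mm from the nearest pair of top edges, running from z = 0 to the bottom of the top.

B is a bed frame 1908 mm long (x) by 1310 mm wide (y). Four 87×87 mm corner posts, 492 mm tall, at the corners of the footprint. Four rails of 34 mm thickness and 148 mm height run between adjacent posts with their undersides at z = 256 mm, their outer faces flush with the outside of the frame (the two x-running rails run between the posts' inner faces; the two y-running rails run between the posts' inner faces). 13 slats, each 88 mm wide (x) and 22 mm thick, lie across the top of the two x-running rails, running the full 1310 mm width of the frame in y; the slats are evenly spaced along x between the inner faces of the end posts with equal gaps (rounded down to the nearest mm) at the −x end and between each pair — any rounding remainder accumulates at the +x end.

C is a rectangular door frame: two vertical jambs of 86×101 mm section, 2011 mm tall, with a clear opening 722 mm wide between their inner faces. A header 108 mm tall and 101 mm deep lies on top of the jambs and spans the full outside width.

The bed frame is on the floor beside the table on its +y side. The door frame is on top of the table.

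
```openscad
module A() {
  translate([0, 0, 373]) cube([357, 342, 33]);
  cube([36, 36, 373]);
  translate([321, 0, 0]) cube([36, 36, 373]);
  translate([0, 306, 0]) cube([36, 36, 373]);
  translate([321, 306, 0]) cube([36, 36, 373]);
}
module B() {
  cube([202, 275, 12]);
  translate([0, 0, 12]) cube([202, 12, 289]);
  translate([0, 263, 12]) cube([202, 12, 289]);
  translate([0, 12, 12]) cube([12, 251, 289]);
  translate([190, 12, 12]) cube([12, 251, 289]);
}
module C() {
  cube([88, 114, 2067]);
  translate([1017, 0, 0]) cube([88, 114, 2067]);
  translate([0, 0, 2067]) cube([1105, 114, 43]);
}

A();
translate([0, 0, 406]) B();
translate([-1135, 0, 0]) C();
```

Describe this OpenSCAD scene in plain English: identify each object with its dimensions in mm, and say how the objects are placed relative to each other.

A is a four-legged stool. The seat is a 357×342×33 mm slab whose top surface is at z = 406 mm; four square legs, each 36×36 mm in cross-section, run from the floor (z = 0) to the underside of the seat, each flush with a corner of the seat.

B is an open-topped rectangular box: outside dimensions 202×275×301 mm, with a uniform wall and base thickness of 12 mm. The base is a full 202×275 slab on the floor; four walls sit on top of the base. The front and back walls (the −y and +y sides) span the full width; the two side walls fit between them.

C is a door frame. The clear opening is 929 mm wide and 2067 mm high. Two 88 mm wide jambs, 114 mm deep, stand either side of the opening from the floor to the top of the opening. A 43 mm thick head sits across the top of both jambs, spanning the full outside width of the frame.

The open box is on top of the stool. The door frame is on the floor beside the stool on its −x side.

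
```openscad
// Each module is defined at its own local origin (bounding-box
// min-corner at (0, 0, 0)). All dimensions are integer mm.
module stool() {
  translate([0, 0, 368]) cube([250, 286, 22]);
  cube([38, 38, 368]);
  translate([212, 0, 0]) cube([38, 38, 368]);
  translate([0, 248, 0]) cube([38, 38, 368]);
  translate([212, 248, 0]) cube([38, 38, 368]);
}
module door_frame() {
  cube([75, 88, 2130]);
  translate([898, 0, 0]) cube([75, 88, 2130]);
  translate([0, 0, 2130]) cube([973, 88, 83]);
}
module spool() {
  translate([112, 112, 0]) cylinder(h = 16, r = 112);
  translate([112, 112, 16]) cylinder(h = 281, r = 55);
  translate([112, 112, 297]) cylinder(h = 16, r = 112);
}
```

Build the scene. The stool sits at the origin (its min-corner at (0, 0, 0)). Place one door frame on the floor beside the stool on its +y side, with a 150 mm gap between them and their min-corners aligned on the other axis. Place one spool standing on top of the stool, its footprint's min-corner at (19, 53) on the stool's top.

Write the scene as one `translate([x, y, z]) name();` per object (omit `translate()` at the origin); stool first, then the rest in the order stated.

stool();
translate([0, 436, 0]) door_frame();
translate([19, 53, 390]) spool();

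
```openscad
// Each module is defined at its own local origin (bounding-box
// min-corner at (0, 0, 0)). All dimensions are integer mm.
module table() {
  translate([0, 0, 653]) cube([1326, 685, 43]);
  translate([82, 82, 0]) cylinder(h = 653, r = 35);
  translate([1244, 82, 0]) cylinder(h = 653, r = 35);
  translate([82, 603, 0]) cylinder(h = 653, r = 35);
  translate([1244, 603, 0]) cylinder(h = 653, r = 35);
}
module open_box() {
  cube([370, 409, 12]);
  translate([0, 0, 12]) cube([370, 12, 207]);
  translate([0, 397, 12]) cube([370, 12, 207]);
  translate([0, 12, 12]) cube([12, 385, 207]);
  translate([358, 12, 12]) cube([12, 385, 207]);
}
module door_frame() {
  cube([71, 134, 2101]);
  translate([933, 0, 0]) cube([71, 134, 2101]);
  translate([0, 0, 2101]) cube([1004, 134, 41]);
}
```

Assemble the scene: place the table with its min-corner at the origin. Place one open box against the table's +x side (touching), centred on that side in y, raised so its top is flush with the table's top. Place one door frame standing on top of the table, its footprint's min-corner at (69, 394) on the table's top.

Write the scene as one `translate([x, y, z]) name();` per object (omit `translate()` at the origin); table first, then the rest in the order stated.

table();
translate([1326, 138, 477]) open_box();
translate([69, 394, 696]) door_frame();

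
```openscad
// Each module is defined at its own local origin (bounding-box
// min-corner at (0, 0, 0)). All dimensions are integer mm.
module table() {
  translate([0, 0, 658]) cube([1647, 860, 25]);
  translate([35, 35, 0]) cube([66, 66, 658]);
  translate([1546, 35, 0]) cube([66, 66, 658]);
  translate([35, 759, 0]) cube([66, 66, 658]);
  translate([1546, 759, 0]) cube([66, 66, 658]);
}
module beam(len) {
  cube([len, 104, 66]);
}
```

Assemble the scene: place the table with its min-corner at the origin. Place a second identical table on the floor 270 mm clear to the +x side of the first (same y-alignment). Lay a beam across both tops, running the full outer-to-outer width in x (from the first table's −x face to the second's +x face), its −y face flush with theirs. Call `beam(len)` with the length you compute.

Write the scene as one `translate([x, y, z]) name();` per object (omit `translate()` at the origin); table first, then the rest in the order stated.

table();
translate([1917, 0, 0]) table();
translate([0, 0, 683]) beam(3564);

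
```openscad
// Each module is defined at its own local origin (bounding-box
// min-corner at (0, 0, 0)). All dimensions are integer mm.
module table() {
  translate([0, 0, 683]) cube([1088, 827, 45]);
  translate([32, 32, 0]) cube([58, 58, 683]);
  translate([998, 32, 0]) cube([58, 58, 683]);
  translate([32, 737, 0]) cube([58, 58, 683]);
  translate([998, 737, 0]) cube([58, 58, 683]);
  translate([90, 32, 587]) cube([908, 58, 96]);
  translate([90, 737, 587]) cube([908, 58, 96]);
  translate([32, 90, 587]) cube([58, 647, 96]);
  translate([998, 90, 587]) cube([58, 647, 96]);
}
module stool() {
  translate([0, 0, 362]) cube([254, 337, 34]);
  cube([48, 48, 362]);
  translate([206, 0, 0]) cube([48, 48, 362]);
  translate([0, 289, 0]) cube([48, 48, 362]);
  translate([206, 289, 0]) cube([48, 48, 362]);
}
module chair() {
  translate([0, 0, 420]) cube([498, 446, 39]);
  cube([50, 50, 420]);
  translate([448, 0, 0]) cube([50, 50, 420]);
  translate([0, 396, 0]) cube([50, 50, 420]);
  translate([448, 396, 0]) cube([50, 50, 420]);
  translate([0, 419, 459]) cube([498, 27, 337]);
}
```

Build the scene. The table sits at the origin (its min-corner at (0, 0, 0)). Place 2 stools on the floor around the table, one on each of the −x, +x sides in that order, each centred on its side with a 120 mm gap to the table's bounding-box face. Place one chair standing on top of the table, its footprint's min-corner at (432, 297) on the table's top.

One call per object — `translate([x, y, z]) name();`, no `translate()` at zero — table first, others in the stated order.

table();
translate([-374, 245, 0]) stool();
translate([1208, 245, 0]) stool();
translate([432, 297, 728]) chair();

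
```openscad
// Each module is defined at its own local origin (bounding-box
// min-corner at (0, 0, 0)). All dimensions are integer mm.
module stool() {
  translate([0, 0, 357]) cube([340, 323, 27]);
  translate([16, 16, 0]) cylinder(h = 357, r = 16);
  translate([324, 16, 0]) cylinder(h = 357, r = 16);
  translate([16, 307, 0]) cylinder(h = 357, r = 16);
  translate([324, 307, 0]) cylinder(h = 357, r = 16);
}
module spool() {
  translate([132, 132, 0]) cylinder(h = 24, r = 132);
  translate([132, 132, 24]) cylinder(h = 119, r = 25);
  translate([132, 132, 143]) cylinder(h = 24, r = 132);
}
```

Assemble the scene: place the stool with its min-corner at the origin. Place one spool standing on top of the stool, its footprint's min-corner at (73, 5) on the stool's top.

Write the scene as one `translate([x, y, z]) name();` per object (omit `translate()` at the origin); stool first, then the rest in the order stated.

stool();
translate([73, 5, 384]) spool();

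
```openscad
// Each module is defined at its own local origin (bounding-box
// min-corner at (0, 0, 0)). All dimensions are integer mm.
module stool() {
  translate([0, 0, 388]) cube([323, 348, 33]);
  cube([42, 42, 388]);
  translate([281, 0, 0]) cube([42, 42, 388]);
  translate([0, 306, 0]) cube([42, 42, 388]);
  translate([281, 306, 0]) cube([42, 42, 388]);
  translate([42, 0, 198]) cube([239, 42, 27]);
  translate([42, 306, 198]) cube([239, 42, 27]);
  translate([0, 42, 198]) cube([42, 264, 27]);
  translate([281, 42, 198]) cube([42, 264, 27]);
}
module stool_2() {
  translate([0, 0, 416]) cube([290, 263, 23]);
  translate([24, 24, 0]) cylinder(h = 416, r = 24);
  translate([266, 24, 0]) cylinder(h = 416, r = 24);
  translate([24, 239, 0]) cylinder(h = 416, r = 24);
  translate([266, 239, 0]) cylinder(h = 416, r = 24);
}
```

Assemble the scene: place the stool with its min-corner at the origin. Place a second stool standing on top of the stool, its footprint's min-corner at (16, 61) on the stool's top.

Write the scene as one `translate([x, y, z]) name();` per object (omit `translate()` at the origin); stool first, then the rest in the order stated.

stool();
translate([16, 61, 421]) stool_2();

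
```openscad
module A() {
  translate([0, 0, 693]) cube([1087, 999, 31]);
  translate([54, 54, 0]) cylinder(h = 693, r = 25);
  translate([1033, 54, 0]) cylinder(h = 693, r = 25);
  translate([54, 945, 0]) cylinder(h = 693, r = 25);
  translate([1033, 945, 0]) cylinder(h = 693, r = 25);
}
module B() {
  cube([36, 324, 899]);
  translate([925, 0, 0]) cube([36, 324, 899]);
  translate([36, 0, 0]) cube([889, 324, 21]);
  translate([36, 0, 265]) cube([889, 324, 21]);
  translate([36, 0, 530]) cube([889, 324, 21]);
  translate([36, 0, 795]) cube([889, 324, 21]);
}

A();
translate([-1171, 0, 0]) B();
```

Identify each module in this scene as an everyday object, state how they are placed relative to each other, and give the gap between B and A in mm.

The bookshelf's nearest face is 210 mm from the table's −x face.

A is a table. B is a bookshelf. The bookshelf is on the floor beside the table on its −x side. The gap between the bookshelf and the table is 210 mm.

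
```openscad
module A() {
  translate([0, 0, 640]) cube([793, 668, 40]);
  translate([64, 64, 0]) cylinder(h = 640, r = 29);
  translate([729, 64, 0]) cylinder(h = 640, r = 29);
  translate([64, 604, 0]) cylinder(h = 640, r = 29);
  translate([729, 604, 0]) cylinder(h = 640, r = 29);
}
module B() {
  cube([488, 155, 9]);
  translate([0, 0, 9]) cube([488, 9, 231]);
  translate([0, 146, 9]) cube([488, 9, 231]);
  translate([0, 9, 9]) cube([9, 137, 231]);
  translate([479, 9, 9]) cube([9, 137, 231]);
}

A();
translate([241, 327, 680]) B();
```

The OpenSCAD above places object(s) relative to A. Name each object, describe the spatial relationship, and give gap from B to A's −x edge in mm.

The open box's min-x is at 241; the table's min-x is 0; gap = 241 mm.

A is a table. B is an open box. The open box is on top of the table. The gap from the open box to the table's −x edge is 241 mm.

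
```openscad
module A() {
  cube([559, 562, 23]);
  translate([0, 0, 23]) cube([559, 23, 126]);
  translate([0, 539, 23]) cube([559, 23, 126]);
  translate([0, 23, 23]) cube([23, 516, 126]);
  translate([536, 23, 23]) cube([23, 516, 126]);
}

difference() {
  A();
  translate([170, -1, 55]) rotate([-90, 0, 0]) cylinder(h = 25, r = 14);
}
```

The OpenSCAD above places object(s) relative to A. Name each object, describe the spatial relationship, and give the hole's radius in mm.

The subtracted cylinder has r = 14 mm.

A is an open box. The open box has a circular hole through its front wall. The hole's radius is 14 mm.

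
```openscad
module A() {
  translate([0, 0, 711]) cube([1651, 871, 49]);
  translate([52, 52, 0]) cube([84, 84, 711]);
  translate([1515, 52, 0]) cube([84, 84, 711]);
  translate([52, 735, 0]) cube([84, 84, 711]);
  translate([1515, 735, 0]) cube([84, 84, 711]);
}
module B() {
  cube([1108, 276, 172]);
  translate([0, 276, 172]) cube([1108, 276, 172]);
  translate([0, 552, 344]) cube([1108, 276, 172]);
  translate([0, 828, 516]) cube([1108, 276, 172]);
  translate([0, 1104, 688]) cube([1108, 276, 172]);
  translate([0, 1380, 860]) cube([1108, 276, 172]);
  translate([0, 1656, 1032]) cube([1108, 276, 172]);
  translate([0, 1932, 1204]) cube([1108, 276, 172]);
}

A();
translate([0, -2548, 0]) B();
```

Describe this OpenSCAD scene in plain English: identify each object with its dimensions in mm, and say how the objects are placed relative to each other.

A is a rectangular dining table. The top is 1651×871×49 mm with its upper surface at z = 760 mm. It stands on four 84×84 mm square legs, each inset 52 mm from the nearest pair of top edges, running from the floor to the underside of the top.

B is a straight staircase of 8 solid steps. Each step is 1108 mm wide (x), 276 mm deep (y, the going) and 172 mm tall (the rise). The first step rests on the floor; each subsequent step sits one going further in +y and one rise higher in +z, directly behind and above the previous step with no overlap.

The staircase is on the floor beside the table on its −y side.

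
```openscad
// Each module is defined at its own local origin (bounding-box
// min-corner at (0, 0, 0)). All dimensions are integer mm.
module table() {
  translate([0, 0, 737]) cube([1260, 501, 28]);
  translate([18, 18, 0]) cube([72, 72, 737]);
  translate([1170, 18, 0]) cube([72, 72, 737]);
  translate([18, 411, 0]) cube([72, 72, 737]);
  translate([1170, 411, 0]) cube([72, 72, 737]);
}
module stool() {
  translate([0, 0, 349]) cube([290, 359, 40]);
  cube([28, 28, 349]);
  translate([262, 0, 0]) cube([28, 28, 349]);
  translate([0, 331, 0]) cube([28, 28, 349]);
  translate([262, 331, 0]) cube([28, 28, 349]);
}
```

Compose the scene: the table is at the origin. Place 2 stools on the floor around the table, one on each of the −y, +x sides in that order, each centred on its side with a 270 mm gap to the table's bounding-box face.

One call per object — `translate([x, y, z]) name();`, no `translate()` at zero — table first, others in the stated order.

table();
translate([485, -629, 0]) stool();
translate([1530, 71, 0]) stool();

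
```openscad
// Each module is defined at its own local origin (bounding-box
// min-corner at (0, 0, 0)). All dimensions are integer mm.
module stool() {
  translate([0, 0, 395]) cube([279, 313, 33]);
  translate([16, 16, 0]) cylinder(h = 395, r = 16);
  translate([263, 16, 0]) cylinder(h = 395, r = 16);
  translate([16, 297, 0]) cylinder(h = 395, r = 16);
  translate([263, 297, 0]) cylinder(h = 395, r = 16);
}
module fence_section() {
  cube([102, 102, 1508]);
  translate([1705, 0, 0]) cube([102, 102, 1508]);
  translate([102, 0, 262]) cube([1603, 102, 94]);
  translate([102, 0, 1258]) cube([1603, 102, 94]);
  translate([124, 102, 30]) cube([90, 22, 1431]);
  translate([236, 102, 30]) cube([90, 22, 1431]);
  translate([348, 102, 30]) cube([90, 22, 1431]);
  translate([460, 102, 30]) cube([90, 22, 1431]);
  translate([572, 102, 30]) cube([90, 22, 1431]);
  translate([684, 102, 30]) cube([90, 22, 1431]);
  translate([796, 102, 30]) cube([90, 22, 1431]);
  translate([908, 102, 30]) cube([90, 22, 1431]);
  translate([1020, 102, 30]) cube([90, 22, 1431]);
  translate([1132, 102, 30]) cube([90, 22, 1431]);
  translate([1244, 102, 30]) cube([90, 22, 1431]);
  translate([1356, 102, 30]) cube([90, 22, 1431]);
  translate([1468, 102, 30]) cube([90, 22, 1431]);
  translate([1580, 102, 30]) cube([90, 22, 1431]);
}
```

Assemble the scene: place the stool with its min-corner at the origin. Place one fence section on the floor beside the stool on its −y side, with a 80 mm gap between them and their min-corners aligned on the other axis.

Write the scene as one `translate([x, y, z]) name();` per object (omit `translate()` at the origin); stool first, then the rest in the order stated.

stool();
translate([0, -204, 0]) fence_section();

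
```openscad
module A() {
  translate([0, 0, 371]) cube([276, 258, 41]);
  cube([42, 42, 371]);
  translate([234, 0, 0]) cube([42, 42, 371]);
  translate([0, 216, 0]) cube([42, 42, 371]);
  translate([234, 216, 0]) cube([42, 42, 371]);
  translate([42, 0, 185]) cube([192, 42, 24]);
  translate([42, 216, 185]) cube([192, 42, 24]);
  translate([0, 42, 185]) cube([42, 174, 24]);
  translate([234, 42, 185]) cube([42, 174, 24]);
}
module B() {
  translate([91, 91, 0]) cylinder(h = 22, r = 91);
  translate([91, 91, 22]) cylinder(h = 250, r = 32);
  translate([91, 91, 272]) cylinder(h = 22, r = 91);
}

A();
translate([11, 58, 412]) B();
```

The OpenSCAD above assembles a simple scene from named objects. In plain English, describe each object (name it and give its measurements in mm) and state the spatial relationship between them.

A is a four-legged stool. The seat is a 276×258×41 mm slab whose top surface is at z = 412 mm; four square legs, each 42×42 mm in cross-section, run from the floor (z = 0) to the underside of the seat, each flush with a corner of the seat. Four stretchers, 42 mm wide and 24 mm tall, connect adjacent legs with their undersides at z = 185 mm, each running between the inner faces of the legs it joins and aligned with the legs' outer faces on the other axis.

B is a spool: two coaxial disc flanges of radius 91 mm and thickness 22 mm, joined by a core cylinder of radius 32 mm and height 250 mm. The lower flange rests on z = 0 and the three cylinders share a vertical axis.

The spool is on top of the stool.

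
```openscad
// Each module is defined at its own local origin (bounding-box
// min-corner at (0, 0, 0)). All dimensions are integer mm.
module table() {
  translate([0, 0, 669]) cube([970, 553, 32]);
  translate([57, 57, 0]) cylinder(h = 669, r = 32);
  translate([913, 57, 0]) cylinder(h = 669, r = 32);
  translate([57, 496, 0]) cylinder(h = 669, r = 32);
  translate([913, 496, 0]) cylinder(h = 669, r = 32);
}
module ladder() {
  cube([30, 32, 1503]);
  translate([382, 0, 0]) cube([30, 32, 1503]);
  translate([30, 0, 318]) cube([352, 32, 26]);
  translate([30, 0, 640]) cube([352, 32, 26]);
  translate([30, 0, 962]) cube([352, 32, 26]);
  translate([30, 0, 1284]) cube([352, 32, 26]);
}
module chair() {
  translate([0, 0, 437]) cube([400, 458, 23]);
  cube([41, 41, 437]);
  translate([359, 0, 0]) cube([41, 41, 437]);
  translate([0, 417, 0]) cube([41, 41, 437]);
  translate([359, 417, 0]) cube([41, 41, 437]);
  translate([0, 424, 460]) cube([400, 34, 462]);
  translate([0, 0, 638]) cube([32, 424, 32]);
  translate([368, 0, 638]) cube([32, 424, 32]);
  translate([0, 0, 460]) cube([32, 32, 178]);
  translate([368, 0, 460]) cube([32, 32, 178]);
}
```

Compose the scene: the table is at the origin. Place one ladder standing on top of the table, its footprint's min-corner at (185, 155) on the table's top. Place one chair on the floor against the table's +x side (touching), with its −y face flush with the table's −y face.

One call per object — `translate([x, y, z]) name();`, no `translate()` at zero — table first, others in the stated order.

table();
translate([185, 155, 701]) ladder();
translate([970, 0, 0]) chair();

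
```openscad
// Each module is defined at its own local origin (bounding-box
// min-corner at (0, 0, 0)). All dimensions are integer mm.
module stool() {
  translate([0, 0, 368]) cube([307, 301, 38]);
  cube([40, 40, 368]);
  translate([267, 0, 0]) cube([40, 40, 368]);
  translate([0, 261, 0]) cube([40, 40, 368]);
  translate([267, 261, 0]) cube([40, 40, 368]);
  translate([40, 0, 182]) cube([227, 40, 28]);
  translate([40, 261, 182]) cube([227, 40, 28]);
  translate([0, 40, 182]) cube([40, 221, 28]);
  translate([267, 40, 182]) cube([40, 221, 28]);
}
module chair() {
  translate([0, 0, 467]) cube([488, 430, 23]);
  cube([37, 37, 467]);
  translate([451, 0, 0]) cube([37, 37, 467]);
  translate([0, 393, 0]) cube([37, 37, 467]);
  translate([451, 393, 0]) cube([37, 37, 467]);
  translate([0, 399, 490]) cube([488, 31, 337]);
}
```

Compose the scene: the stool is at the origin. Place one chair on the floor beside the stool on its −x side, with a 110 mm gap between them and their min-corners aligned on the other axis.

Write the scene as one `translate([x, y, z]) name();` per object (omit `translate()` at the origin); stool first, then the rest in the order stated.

stool();
translate([-598, 0, 0]) chair();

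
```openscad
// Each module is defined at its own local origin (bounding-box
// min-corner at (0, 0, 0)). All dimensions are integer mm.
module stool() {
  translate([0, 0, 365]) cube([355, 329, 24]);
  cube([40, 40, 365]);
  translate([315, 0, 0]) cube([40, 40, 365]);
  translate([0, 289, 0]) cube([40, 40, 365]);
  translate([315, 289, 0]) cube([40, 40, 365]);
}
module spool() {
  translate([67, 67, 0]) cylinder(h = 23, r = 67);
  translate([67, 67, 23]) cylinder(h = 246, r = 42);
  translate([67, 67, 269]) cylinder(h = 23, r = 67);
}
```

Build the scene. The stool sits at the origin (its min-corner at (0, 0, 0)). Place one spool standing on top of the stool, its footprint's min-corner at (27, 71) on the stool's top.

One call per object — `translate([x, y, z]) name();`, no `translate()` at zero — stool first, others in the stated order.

stool();
translate([27, 71, 389]) spool();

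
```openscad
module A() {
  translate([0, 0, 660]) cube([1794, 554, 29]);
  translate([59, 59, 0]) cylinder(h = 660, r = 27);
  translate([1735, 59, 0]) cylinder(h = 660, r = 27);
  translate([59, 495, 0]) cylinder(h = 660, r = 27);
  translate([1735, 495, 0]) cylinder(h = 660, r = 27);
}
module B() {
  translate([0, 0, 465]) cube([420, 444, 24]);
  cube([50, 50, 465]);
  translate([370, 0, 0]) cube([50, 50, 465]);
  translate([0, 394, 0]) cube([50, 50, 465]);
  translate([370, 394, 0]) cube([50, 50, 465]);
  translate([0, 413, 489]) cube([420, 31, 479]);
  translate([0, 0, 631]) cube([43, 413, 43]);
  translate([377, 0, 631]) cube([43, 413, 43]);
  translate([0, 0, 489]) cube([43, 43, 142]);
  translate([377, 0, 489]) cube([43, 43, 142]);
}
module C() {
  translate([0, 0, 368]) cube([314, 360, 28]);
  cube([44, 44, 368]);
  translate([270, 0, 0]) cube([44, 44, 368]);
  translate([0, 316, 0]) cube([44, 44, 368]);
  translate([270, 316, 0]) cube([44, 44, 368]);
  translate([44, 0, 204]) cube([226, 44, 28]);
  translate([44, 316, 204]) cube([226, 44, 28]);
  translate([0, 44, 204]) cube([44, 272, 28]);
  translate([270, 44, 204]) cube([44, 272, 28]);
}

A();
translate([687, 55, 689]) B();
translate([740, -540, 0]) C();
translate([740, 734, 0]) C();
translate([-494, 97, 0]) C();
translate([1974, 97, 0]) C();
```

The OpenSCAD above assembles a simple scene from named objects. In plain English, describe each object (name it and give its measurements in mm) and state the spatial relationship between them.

A is a rectangular dining table. The top is 1794×554×29 mm with its upper surface at z = 689 mm. It stands on four round legs of 54 mm diameter, each leg's bounding box inset 32 mm from the nearest pair of top edges, running from the floor to the underside of the top.

B is a chair. The seat is a 420×444×24 mm slab with its top at z = 489 mm, on four 50×50 mm corner legs (flush with the seat edges, standing on z = 0). A flat backrest 31 mm thick, 479 mm tall, spans the full seat width and rises from the seat top along its +y edge, rear face flush with the rear of the seat. Two armrests of 43×43 mm section run along each side from the seat's front edge to the front of the backrest, top faces 185 mm above the seat top and outer faces flush with the seat's x-edges; a 43×43 mm post under the front of each armrest stands on the seat at the front corner.

C is a four-legged stool. The seat is 314×360 mm, 28 mm thick, top at z = 396 mm. It stands on four square legs, each 44×44 mm in cross-section, from z = 0 to the seat underside, each flush with a corner of the seat. Four stretchers, 44 mm wide and 28 mm tall, connect adjacent legs with their undersides at z = 204 mm, each running between the inner faces of the legs it joins and aligned with the legs' outer faces on the other axis.

The chair is on top of the table, centred. Four stools sit around the table at the −y, +y, −x, +x sides.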